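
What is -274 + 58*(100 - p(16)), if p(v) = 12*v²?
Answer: -172650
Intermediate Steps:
-274 + 58*(100 - p(16)) = -274 + 58*(100 - 12*16²) = -274 + 58*(100 - 12*256) = -274 + 58*(100 - 1*3072) = -274 + 58*(100 - 3072) = -274 + 58*(-2972) = -274 - 172376 = -172650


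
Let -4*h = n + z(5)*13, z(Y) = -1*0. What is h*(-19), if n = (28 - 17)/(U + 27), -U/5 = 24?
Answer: -209/372 ≈ -0.56183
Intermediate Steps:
U = -120 (U = -5*24 = -120)
z(Y) = 0
n = -11/93 (n = (28 - 17)/(-120 + 27) = 11/(-93) = 11*(-1/93) = -11/93 ≈ -0.11828)
h = 11/372 (h = -(-11/93 + 0*13)/4 = -(-11/93 + 0)/4 = -¼*(-11/93) = 11/372 ≈ 0.029570)
h*(-19) = (11/372)*(-19) = -209/372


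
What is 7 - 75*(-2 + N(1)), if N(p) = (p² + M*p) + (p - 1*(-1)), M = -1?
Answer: 7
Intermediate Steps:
N(p) = 1 + p² (N(p) = (p² - p) + (p - 1*(-1)) = (p² - p) + (p + 1) = (p² - p) + (1 + p) = 1 + p²)
7 - 75*(-2 + N(1)) = 7 - 75*(-2 + (1 + 1²)) = 7 - 75*(-2 + (1 + 1)) = 7 - 75*(-2 + 2) = 7 - 75*0 = 7 - 15*0 = 7 + 0 = 7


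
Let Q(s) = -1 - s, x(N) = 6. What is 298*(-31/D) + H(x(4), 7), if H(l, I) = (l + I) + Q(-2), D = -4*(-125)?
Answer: -1119/250 ≈ -4.4760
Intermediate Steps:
D = 500
H(l, I) = 1 + I + l (H(l, I) = (l + I) + (-1 - 1*(-2)) = (I + l) + (-1 + 2) = (I + l) + 1 = 1 + I + l)
298*(-31/D) + H(x(4), 7) = 298*(-31/500) + (1 + 7 + 6) = 298*(-31*1/500) + 14 = 298*(-31/500) + 14 = -4619/250 + 14 = -1119/250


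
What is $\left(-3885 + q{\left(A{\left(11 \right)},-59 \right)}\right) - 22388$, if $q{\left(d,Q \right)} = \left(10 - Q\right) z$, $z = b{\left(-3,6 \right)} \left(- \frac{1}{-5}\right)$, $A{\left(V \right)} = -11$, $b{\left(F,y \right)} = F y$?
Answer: $- \frac{132607}{5} \approx -26521.0$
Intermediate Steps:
$z = - \frac{18}{5}$ ($z = \left(-3\right) 6 \left(- \frac{1}{-5}\right) = - 18 \left(\left(-1\right) \left(- \frac{1}{5}\right)\right) = \left(-18\right) \frac{1}{5} = - \frac{18}{5} \approx -3.6$)
$q{\left(d,Q \right)} = -36 + \frac{18 Q}{5}$ ($q{\left(d,Q \right)} = \left(10 - Q\right) \left(- \frac{18}{5}\right) = -36 + \frac{18 Q}{5}$)
$\left(-3885 + q{\left(A{\left(11 \right)},-59 \right)}\right) - 22388 = \left(-3885 + \left(-36 + \frac{18}{5} \left(-59\right)\right)\right) - 22388 = \left(-3885 - \frac{1242}{5}\right) - 22388 = - \frac{20667}{5} - 22388 = - \frac{132607}{5}$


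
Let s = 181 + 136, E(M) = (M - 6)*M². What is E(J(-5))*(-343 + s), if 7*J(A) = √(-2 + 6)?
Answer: 4160/343 ≈ 12.128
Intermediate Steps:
J(A) = 2/7 (J(A) = √(-2 + 6)/7 = √4/7 = (⅐)*2 = 2/7)
E(M) = M²*(-6 + M) (E(M) = (-6 + M)*M² = M²*(-6 + M))
s = 317
E(J(-5))*(-343 + s) = ((2/7)²*(-6 + 2/7))*(-343 + 317) = ((4/49)*(-40/7))*(-26) = -160/343*(-26) = 4160/343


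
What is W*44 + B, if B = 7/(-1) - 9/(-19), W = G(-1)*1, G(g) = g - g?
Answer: -124/19 ≈ -6.5263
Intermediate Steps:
G(g) = 0
W = 0 (W = 0*1 = 0)
B = -124/19 (B = 7*(-1) - 9*(-1/19) = -7 + 9/19 = -124/19 ≈ -6.5263)
W*44 + B = 0*44 - 124/19 = 0 - 124/19 = -124/19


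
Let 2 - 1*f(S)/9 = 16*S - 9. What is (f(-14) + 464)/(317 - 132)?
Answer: 2579/185 ≈ 13.941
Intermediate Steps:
f(S) = 99 - 144*S (f(S) = 18 - 9*(16*S - 9) = 18 - 9*(-9 + 16*S) = 18 + (81 - 144*S) = 99 - 144*S)
(f(-14) + 464)/(317 - 132) = ((99 - 144*(-14)) + 464)/(317 - 132) = ((99 + 2016) + 464)/185 = (2115 + 464)*(1/185) = 2579*(1/185) = 2579/185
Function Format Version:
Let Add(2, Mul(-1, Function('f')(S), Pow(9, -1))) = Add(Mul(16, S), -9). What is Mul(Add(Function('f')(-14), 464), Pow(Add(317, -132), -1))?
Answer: Rational(2579, 185) ≈ 13.941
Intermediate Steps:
Function('f')(S) = Add(99, Mul(-144, S)) (Function('f')(S) = Add(18, Mul(-9, Add(Mul(16, S), -9))) = Add(18, Mul(-9, Add(-9, Mul(16, S)))) = Add(18, Add(81, Mul(-144, S))) = Add(99, Mul(-144, S)))
Mul(Add(Function('f')(-14), 464), Pow(Add(317, -132), -1)) = Mul(Add(Add(99, Mul(-144, -14)), 464), Pow(Add(317, -132), -1)) = Mul(Add(Add(99, 2016), 464), Pow(185, -1)) = Mul(Add(2115, 464), Rational(1, 185)) = Mul(2579, Rational(1, 185)) = Rational(2579, 185)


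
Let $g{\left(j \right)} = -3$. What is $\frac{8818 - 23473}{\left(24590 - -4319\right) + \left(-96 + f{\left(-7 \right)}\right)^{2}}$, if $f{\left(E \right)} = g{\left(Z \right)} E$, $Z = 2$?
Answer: $- \frac{14655}{34534} \approx -0.42436$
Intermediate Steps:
$f{\left(E \right)} = - 3 E$
$\frac{8818 - 23473}{\left(24590 - -4319\right) + \left(-96 + f{\left(-7 \right)}\right)^{2}} = \frac{8818 - 23473}{\left(24590 - -4319\right) + \left(-96 - -21\right)^{2}} = - \frac{14655}{\left(24590 + 4319\right) + \left(-96 + 21\right)^{2}} = - \frac{14655}{28909 + \left(-75\right)^{2}} = - \frac{14655}{28909 + 5625} = - \frac{14655}{34534}$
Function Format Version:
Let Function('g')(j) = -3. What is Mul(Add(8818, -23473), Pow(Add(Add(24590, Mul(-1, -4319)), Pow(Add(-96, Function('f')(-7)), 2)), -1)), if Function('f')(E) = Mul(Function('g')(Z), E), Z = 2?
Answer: Rational(-14655, 34534) ≈ -0.42436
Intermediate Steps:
Function('f')(E) = Mul(-3, E)
Mul(Add(8818, -23473), Pow(Add(Add(24590, Mul(-1, -4319)), Pow(Add(-96, Function('f')(-7)), 2)), -1)) = Mul(Add(8818, -23473), Pow(Add(Add(24590, Mul(-1, -4319)), Pow(Add(-96, Mul(-3, -7)), 2)), -1)) = Mul(-14655, Pow(Add(Add(24590, 4319), Pow(Add(-96, 21), 2)), -1)) = Mul(-14655, Pow(Add(28909, Pow(-75, 2)), -1)) = Mul(-14655, Pow(Add(28909, 5625), -1)) = Mul(-14655, Pow(34534, -1)) = Mul(-14655, Rational(1, 34534)) = Rational(-14655, 34534)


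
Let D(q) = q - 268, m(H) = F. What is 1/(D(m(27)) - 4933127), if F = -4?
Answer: -1/4933399 ≈ -2.0270e-7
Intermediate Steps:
m(H) = -4
D(q) = -268 + q
1/(D(m(27)) - 4933127) = 1/((-268 - 4) - 4933127) = 1/(-272 - 4933127) = 1/(-4933399) = -1/4933399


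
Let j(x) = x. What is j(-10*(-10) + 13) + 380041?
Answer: 380154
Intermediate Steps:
j(-10*(-10) + 13) + 380041 = (-10*(-10) + 13) + 380041 = (100 + 13) + 380041 = 113 + 380041 = 380154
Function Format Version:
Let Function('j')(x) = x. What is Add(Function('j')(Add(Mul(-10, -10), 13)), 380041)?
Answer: 380154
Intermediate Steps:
Add(Function('j')(Add(Mul(-10, -10), 13)), 380041) = Add(Add(Mul(-10, -10), 13), 380041) = Add(Add(100, 13), 380041) = Add(113, 380041) = 380154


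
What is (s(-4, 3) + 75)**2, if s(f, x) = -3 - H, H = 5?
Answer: 4489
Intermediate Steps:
s(f, x) = -8 (s(f, x) = -3 - 1*5 = -3 - 5 = -8)
(s(-4, 3) + 75)**2 = (-8 + 75)**2 = 67**2 = 4489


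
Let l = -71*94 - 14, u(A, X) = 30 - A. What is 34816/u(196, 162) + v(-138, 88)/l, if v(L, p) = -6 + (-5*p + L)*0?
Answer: -58212103/277552 ≈ -209.73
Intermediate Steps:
v(L, p) = -6 (v(L, p) = -6 + (L - 5*p)*0 = -6 + 0 = -6)
l = -6688 (l = -6674 - 14 = -6688)
34816/u(196, 162) + v(-138, 88)/l = 34816/(30 - 1*196) - 6/(-6688) = 34816/(30 - 196) - 6*(-1/6688) = 34816/(-166) + 3/3344 = 34816*(-1/166) + 3/3344 = -17408/83 + 3/3344 = -58212103/277552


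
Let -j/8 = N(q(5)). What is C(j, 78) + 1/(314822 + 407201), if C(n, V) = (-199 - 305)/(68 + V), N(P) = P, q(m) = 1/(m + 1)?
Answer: -181949723/52707679 ≈ -3.4521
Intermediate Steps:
q(m) = 1/(1 + m)
j = -4/3 (j = -8/(1 + 5) = -8/6 = -8*⅙ = -4/3 ≈ -1.3333)
C(n, V) = -504/(68 + V)
C(j, 78) + 1/(314822 + 407201) = -504/(68 + 78) + 1/(314822 + 407201) = -504/146 + 1/722023 = -504*1/146 + 1/722023 = -252/73 + 1/722023 = -181949723/52707679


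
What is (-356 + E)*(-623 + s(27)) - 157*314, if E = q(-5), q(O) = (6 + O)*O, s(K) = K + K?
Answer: 156111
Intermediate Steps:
s(K) = 2*K
q(O) = O*(6 + O)
E = -5 (E = -5*(6 - 5) = -5*1 = -5)
(-356 + E)*(-623 + s(27)) - 157*314 = (-356 - 5)*(-623 + 2*27) - 157*314 = -361*(-623 + 54) - 49298 = -361*(-569) - 49298 = 205409 - 49298 = 156111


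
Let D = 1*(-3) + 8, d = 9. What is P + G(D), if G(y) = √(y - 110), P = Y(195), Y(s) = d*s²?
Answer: 342225 + I*√105 ≈ 3.4223e+5 + 10.247*I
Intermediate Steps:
D = 5 (D = -3 + 8 = 5)
Y(s) = 9*s²
P = 342225 (P = 9*195² = 9*38025 = 342225)
G(y) = √(-110 + y)
P + G(D) = 342225 + √(-110 + 5) = 342225 + √(-105) = 342225 + I*√105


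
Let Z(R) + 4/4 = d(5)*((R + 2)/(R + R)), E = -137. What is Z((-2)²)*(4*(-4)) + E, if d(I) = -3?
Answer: -85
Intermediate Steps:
Z(R) = -1 - 3*(2 + R)/(2*R) (Z(R) = -1 - 3*(R + 2)/(R + R) = -1 - 3*(2 + R)/(2*R))
Z((-2)²)*(4*(-4)) + E = (-5/2 - 3/((-2)²))*(4*(-4)) - 137 = (-5/2 - 3/4)*(-16) - 137 = (-5/2 - 3*¼)*(-16) - 137 = (-5/2 - ¾)*(-16) - 137 = -13/4*(-16) - 137 = 52 - 137 = -85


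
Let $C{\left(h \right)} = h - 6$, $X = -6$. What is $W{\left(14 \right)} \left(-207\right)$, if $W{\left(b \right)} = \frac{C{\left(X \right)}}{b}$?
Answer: $\frac{1242}{7} \approx 177.43$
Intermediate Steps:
$C{\left(h \right)} = -6 + h$
$W{\left(b \right)} = - \frac{12}{b}$ ($W{\left(b \right)} = \frac{-6 - 6}{b} = - \frac{12}{b}$)
$W{\left(14 \right)} \left(-207\right) = - \frac{12}{14} \left(-207\right) = \left(-12\right) \frac{1}{14} \left(-207\right) = \left(- \frac{6}{7}\right) \left(-207\right) = \frac{1242}{7}$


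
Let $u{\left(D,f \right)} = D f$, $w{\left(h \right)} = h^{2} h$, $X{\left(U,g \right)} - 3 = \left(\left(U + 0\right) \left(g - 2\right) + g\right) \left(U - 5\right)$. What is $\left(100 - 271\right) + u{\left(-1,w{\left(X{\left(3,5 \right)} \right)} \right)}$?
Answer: $15454$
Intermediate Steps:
$X{\left(U,g \right)} = 3 + \left(-5 + U\right) \left(g + U \left(-2 + g\right)\right)$ ($X{\left(U,g \right)} = 3 + \left(\left(U + 0\right) \left(g - 2\right) + g\right) \left(U - 5\right) = 3 + \left(U \left(-2 + g\right) + g\right) \left(-5 + U\right) = 3 + \left(g + U \left(-2 + g\right)\right) \left(-5 + U\right) = 3 + \left(-5 + U\right) \left(g + U \left(-2 + g\right)\right)$)
$w{\left(h \right)} = h^{3}$
$\left(100 - 271\right) + u{\left(-1,w{\left(X{\left(3,5 \right)} \right)} \right)} = \left(100 - 271\right) - \left(3 - 25 - 2 \cdot 3^{2} + 10 \cdot 3 + 5 \cdot 3^{2} - 12 \cdot 5\right)^{3} = -171 - \left(3 - 25 - 18 + 30 + 5 \cdot 9 - 60\right)^{3} = -171 - \left(3 - 25 - 18 + 30 + 45 - 60\right)^{3} = -171 - \left(-25\right)^{3} = -171 - -15625 = -171 + 15625 = 15454$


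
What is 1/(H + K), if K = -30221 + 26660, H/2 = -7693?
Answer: -1/18947 ≈ -5.2779e-5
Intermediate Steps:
H = -15386 (H = 2*(-7693) = -15386)
K = -3561
1/(H + K) = 1/(-15386 - 3561) = 1/(-18947) = -1/18947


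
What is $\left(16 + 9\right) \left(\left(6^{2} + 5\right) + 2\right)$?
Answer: $1075$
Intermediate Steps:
$\left(16 + 9\right) \left(\left(6^{2} + 5\right) + 2\right) = 25 \left(\left(36 + 5\right) + 2\right) = 25 \left(41 + 2\right) = 25 \cdot 43 = 1075$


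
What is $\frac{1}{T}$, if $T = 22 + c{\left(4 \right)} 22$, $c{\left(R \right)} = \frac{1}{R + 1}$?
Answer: $\frac{5}{132} \approx 0.037879$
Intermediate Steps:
$c{\left(R \right)} = \frac{1}{1 + R}$
$T = \frac{132}{5}$ ($T = 22 + \frac{1}{1 + 4} \cdot 22 = 22 + \frac{1}{5} \cdot 22 = 22 + \frac{22}{5} = \frac{132}{5} \approx 26.4$)
$\frac{1}{T} = \frac{1}{\frac{132}{5}} = \frac{5}{132}$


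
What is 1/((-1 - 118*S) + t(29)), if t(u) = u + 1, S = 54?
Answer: -1/6343 ≈ -0.00015765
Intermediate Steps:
t(u) = 1 + u
1/((-1 - 118*S) + t(29)) = 1/((-1 - 118*54) + (1 + 29)) = 1/((-1 - 6372) + 30) = 1/(-6373 + 30) = 1/(-6343) = -1/6343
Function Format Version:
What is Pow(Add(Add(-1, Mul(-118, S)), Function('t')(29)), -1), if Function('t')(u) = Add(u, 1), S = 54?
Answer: Rational(-1, 6343) ≈ -0.00015765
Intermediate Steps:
Function('t')(u) = Add(1, u)
Pow(Add(Add(-1, Mul(-118, S)), Function('t')(29)), -1) = Pow(Add(Add(-1, Mul(-118, 54)), Add(1, 29)), -1) = Pow(Add(Add(-1, -6372), 30), -1) = Pow(Add(-6373, 30), -1) = Pow(-6343, -1) = Rational(-1, 6343)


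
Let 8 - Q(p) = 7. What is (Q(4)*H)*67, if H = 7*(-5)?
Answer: -2345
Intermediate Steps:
H = -35
Q(p) = 1 (Q(p) = 8 - 1*7 = 8 - 7 = 1)
(Q(4)*H)*67 = (1*(-35))*67 = -35*67 = -2345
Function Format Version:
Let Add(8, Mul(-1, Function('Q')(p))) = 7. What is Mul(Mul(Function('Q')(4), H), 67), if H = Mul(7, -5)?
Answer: -2345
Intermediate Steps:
H = -35
Function('Q')(p) = 1 (Function('Q')(p) = Add(8, Mul(-1, 7)) = Add(8, -7) = 1)
Mul(Mul(Function('Q')(4), H), 67) = Mul(Mul(1, -35), 67) = Mul(-35, 67) = -2345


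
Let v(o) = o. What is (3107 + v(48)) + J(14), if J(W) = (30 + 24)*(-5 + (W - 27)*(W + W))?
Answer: -16771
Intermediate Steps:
J(W) = -270 + 108*W*(-27 + W) (J(W) = 54*(-5 + (-27 + W)*(2*W)) = 54*(-5 + 2*W*(-27 + W)) = -270 + 108*W*(-27 + W))
(3107 + v(48)) + J(14) = (3107 + 48) + (-270 - 2916*14 + 108*14**2) = 3155 + (-270 - 40824 + 108*196) = 3155 + (-270 - 40824 + 21168) = 3155 - 19926 = -16771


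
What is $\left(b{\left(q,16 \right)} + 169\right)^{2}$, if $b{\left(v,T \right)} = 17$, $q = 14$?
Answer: $34596$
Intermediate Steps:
$\left(b{\left(q,16 \right)} + 169\right)^{2} = \left(17 + 169\right)^{2} = 186^{2} = 34596$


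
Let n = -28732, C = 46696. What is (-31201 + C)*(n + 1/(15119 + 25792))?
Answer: -6071224305415/13637 ≈ -4.4520e+8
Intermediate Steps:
(-31201 + C)*(n + 1/(15119 + 25792)) = (-31201 + 46696)*(-28732 + 1/(15119 + 25792)) = 15495*(-28732 + 1/40911) = 15495*(-1175454851/40911) = -6071224305415/13637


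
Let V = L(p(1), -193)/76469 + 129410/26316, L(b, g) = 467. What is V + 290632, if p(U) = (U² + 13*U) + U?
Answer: 292432798843895/1006179102 ≈ 2.9064e+5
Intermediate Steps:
p(U) = U² + 14*U
V = 4954071431/1006179102 (V = 467/76469 + 129410/26316 = 467*(1/76469) + 129410*(1/26316) = 467/76469 + 64705/13158 = 4954071431/1006179102 ≈ 4.9236)
V + 290632 = 4954071431/1006179102 + 290632 = 292432798843895/1006179102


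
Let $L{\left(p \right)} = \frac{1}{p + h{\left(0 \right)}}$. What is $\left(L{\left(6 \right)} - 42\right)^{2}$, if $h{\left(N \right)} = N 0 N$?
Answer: $\frac{63001}{36} \approx 1750.0$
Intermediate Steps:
$h{\left(N \right)} = 0$ ($h{\left(N \right)} = 0 N = 0$)
$L{\left(p \right)} = \frac{1}{p}$ ($L{\left(p \right)} = \frac{1}{p + 0} = \frac{1}{p}$)
$\left(L{\left(6 \right)} - 42\right)^{2} = \left(\frac{1}{6} - 42\right)^{2} = \left(- \frac{251}{6}\right)^{2} = \frac{63001}{36}$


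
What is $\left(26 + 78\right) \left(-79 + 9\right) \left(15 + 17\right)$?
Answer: $-232960$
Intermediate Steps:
$\left(26 + 78\right) \left(-79 + 9\right) \left(15 + 17\right) = 104 \left(\left(-70\right) 32\right) = 104 \left(-2240\right) = -232960$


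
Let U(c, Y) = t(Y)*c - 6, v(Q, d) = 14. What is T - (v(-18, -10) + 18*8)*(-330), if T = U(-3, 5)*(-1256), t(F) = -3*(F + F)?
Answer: -53364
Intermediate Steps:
t(F) = -6*F
U(c, Y) = -6 - 6*Y*c (U(c, Y) = (-6*Y)*c - 6 = -6*Y*c - 6 = -6 - 6*Y*c)
T = -105504 (T = (-6 - 6*5*(-3))*(-1256) = (-6 + 90)*(-1256) = 84*(-1256) = -105504)
T - (v(-18, -10) + 18*8)*(-330) = -105504 - (14 + 18*8)*(-330) = -105504 - (14 + 144)*(-330) = -105504 - 158*(-330) = -105504 - 1*(-52140) = -105504 + 52140 = -53364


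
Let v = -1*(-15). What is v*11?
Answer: 165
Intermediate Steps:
v = 15
v*11 = 15*11 = 165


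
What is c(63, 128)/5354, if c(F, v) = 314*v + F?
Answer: 40255/5354 ≈ 7.5187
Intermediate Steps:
c(F, v) = F + 314*v
c(63, 128)/5354 = (63 + 314*128)/5354 = (63 + 40192)*(1/5354) = 40255*(1/5354) = 40255/5354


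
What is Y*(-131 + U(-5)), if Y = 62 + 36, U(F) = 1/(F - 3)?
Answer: -51401/4 ≈ -12850.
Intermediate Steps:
U(F) = 1/(-3 + F)
Y = 98
Y*(-131 + U(-5)) = 98*(-131 + 1/(-3 - 5)) = 98*(-131 + 1/(-8)) = 98*(-131 - ⅛) = 98*(-1049/8) = -51401/4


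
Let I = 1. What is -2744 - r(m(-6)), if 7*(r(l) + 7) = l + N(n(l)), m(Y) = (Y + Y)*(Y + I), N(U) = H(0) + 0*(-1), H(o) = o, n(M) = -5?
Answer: -19219/7 ≈ -2745.6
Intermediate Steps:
N(U) = 0 (N(U) = 0 + 0*(-1) = 0 + 0 = 0)
m(Y) = 2*Y*(1 + Y) (m(Y) = (Y + Y)*(Y + 1) = (2*Y)*(1 + Y) = 2*Y*(1 + Y))
r(l) = -7 + l/7 (r(l) = -7 + (l + 0)/7 = -7 + l/7)
-2744 - r(m(-6)) = -2744 - (-7 + (2*(-6)*(1 - 6))/7) = -2744 - (-7 + (2*(-6)*(-5))/7) = -2744 - (-7 + (1/7)*60) = -2744 - (-7 + 60/7) = -2744 - 1*11/7 = -2744 - 11/7 = -19219/7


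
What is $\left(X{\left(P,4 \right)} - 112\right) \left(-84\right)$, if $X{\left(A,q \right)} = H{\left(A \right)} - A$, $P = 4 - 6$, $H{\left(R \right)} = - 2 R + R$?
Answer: $9072$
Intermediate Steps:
$H{\left(R \right)} = - R$
$P = -2$
$X{\left(A,q \right)} = - 2 A$ ($X{\left(A,q \right)} = - A - A = - 2 A$)
$\left(X{\left(P,4 \right)} - 112\right) \left(-84\right) = \left(\left(-2\right) \left(-2\right) - 112\right) \left(-84\right) = \left(4 - 112\right) \left(-84\right) = \left(-108\right) \left(-84\right) = 9072$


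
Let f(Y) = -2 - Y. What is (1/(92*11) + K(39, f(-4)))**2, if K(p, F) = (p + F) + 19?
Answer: 3687039841/1024144 ≈ 3600.1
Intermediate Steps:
K(p, F) = 19 + F + p (K(p, F) = (F + p) + 19 = 19 + F + p)
(1/(92*11) + K(39, f(-4)))**2 = (1/(92*11) + (19 + (-2 - 1*(-4)) + 39))**2 = (1/1012 + (19 + (-2 + 4) + 39))**2 = (1/1012 + (19 + 2 + 39))**2 = (1/1012 + 60)**2 = (60721/1012)**2 = 3687039841/1024144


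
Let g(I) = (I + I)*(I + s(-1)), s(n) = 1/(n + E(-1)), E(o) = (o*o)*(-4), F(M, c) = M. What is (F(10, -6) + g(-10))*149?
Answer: 31886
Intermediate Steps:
E(o) = -4*o² (E(o) = o²*(-4) = -4*o²)
s(n) = 1/(-4 + n) (s(n) = 1/(n - 4*(-1)²) = 1/(n - 4*1) = 1/(n - 4) = 1/(-4 + n))
g(I) = 2*I*(-⅕ + I) (g(I) = (I + I)*(I + 1/(-4 - 1)) = (2*I)*(I + 1/(-5)) = (2*I)*(I - ⅕) = (2*I)*(-⅕ + I) = 2*I*(-⅕ + I))
(F(10, -6) + g(-10))*149 = (10 + (⅖)*(-10)*(-1 + 5*(-10)))*149 = (10 + (⅖)*(-10)*(-1 - 50))*149 = (10 + (⅖)*(-10)*(-51))*149 = (10 + 204)*149 = 214*149 = 31886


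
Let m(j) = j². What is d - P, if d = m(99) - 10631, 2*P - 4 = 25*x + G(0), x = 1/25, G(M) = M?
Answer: -1665/2 ≈ -832.50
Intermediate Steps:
x = 1/25 ≈ 0.040000
P = 5/2 (P = 2 + (25*(1/25) + 0)/2 = 2 + (1 + 0)/2 = 2 + (½)*1 = 2 + ½ = 5/2 ≈ 2.5000)
d = -830 (d = 99² - 10631 = 9801 - 10631 = -830)
d - P = -830 - 1*5/2 = -830 - 5/2 = -1665/2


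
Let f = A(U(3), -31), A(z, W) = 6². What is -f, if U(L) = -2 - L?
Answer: -36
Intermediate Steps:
A(z, W) = 36
f = 36
-f = -1*36 = -36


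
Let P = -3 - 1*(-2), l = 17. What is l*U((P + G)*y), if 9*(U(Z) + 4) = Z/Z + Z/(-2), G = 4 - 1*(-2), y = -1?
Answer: -1105/18 ≈ -61.389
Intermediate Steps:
P = -1 (P = -3 + 2 = -1)
G = 6 (G = 4 + 2 = 6)
U(Z) = -35/9 - Z/18 (U(Z) = -4 + (Z/Z + Z/(-2))/9 = -4 + (1 + Z*(-½))/9 = -4 + (1 - Z/2)/9 = -4 + (⅑ - Z/18) = -35/9 - Z/18)
l*U((P + G)*y) = 17*(-35/9 - (-1 + 6)*(-1)/18) = 17*(-35/9 - 5*(-1)/18) = 17*(-35/9 - 1/18*(-5)) = 17*(-35/9 + 5/18) = 17*(-65/18) = -1105/18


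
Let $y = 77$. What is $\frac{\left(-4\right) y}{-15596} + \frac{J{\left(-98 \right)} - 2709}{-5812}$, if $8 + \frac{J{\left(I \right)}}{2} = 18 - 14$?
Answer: $\frac{1577301}{3237284} \approx 0.48723$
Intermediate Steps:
$J{\left(I \right)} = -8$ ($J{\left(I \right)} = -16 + 2 \left(18 - 14\right) = -16 + 2 \cdot 4 = -16 + 8 = -8$)
$\frac{\left(-4\right) y}{-15596} + \frac{J{\left(-98 \right)} - 2709}{-5812} = \frac{\left(-4\right) 77}{-15596} + \frac{-8 - 2709}{-5812} = \left(-308\right) \left(- \frac{1}{15596}\right) + \left(-8 - 2709\right) \left(- \frac{1}{5812}\right) = \frac{11}{557} - - \frac{2717}{5812} = \frac{11}{557} + \frac{2717}{5812} = \frac{1577301}{3237284}$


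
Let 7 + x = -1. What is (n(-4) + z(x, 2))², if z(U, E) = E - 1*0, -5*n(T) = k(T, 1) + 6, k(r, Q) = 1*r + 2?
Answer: 36/25 ≈ 1.4400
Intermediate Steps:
x = -8 (x = -7 - 1 = -8)
k(r, Q) = 2 + r (k(r, Q) = r + 2 = 2 + r)
n(T) = -8/5 - T/5 (n(T) = -((2 + T) + 6)/5 = -(8 + T)/5 = -8/5 - T/5)
z(U, E) = E (z(U, E) = E + 0 = E)
(n(-4) + z(x, 2))² = ((-8/5 - ⅕*(-4)) + 2)² = ((-8/5 + ⅘) + 2)² = (-⅘ + 2)² = (6/5)² = 36/25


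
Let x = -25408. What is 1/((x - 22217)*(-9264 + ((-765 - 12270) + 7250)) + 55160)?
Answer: 1/716763785 ≈ 1.3952e-9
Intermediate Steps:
1/((x - 22217)*(-9264 + ((-765 - 12270) + 7250)) + 55160) = 1/((-25408 - 22217)*(-9264 + ((-765 - 12270) + 7250)) + 55160) = 1/(-47625*(-9264 + (-13035 + 7250)) + 55160) = 1/(-47625*(-9264 - 5785) + 55160) = 1/(-47625*(-15049) + 55160) = 1/(716708625 + 55160) = 1/716763785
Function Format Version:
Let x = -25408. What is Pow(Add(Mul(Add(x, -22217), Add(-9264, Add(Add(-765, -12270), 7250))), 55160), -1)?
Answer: Rational(1, 716763785) ≈ 1.3952e-9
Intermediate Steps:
Pow(Add(Mul(Add(x, -22217), Add(-9264, Add(Add(-765, -12270), 7250))), 55160), -1) = Pow(Add(Mul(Add(-25408, -22217), Add(-9264, Add(Add(-765, -12270), 7250))), 55160), -1) = Pow(Add(Mul(-47625, Add(-9264, Add(-13035, 7250))), 55160), -1) = Pow(Add(Mul(-47625, Add(-9264, -5785)), 55160), -1) = Pow(Add(Mul(-47625, -15049), 55160), -1) = Pow(Add(716708625, 55160), -1) = Pow(716763785, -1) = Rational(1, 716763785)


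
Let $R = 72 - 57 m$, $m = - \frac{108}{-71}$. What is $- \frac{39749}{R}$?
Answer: $\frac{2822179}{1044} \approx 2703.2$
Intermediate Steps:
$m = \frac{108}{71}$ ($m = \left(-108\right) \left(- \frac{1}{71}\right) = \frac{108}{71} \approx 1.5211$)
$R = - \frac{1044}{71}$ ($R = 72 - \frac{6156}{71} = - \frac{1044}{71} \approx -14.704$)
$- \frac{39749}{R} = - \frac{39749}{- \frac{1044}{71}} = \left(-39749\right) \left(- \frac{71}{1044}\right) = \frac{2822179}{1044}$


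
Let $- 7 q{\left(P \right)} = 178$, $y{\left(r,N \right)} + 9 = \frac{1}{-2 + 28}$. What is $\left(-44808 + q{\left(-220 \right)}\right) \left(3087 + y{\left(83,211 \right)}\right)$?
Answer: $- \frac{12557910593}{91} \approx -1.38 \cdot 10^{8}$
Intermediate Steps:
$y{\left(r,N \right)} = - \frac{233}{26}$ ($y{\left(r,N \right)} = -9 + \frac{1}{-2 + 28} = -9 + \frac{1}{26} = - \frac{233}{26}$)
$q{\left(P \right)} = - \frac{178}{7}$ ($q{\left(P \right)} = \left(- \frac{1}{7}\right) 178 = - \frac{178}{7}$)
$\left(-44808 + q{\left(-220 \right)}\right) \left(3087 + y{\left(83,211 \right)}\right) = \left(-44808 - \frac{178}{7}\right) \left(3087 - \frac{233}{26}\right) = \left(- \frac{313834}{7}\right) \frac{80029}{26} = - \frac{12557910593}{91}$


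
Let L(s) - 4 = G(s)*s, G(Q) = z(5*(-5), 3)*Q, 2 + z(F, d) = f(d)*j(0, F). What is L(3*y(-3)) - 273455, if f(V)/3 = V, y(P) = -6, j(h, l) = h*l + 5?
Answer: -259519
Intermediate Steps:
j(h, l) = 5 + h*l
f(V) = 3*V
z(F, d) = -2 + 15*d (z(F, d) = -2 + (3*d)*(5 + 0*F) = -2 + (3*d)*(5 + 0) = -2 + (3*d)*5 = -2 + 15*d)
G(Q) = 43*Q (G(Q) = (-2 + 15*3)*Q = (-2 + 45)*Q = 43*Q)
L(s) = 4 + 43*s² (L(s) = 4 + (43*s)*s = 4 + 43*s²)
L(3*y(-3)) - 273455 = (4 + 43*(3*(-6))²) - 273455 = (4 + 43*(-18)²) - 273455 = (4 + 43*324) - 273455 = (4 + 13932) - 273455 = 13936 - 273455 = -259519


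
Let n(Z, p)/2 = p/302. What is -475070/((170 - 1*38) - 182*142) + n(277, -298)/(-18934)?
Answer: 339562236139/18377870552 ≈ 18.477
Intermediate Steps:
n(Z, p) = p/151 (n(Z, p) = 2*(p/302) = p/151)
-475070/((170 - 1*38) - 182*142) + n(277, -298)/(-18934) = -475070/((170 - 1*38) - 182*142) + ((1/151)*(-298))/(-18934) = -475070/((170 - 38) - 25844) - 298/151*(-1/18934) = -475070/(132 - 25844) + 149/1429517 = -475070/(-25712) + 149/1429517 = -475070*(-1/25712) + 149/1429517 = 237535/12856 + 149/1429517 = 339562236139/18377870552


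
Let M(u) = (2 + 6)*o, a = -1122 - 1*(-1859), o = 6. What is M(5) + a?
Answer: 785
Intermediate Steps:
a = 737 (a = -1122 + 1859 = 737)
M(u) = 48 (M(u) = (2 + 6)*6 = 8*6 = 48)
M(5) + a = 48 + 737 = 785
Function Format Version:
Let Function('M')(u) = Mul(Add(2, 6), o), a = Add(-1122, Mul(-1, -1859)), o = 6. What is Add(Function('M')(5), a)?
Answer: 785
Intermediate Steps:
a = 737 (a = Add(-1122, 1859) = 737)
Function('M')(u) = 48 (Function('M')(u) = Mul(Add(2, 6), 6) = Mul(8, 6) = 48)
Add(Function('M')(5), a) = Add(48, 737) = 785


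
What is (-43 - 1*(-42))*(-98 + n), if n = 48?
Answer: 50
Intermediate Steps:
(-43 - 1*(-42))*(-98 + n) = (-43 - 1*(-42))*(-98 + 48) = (-43 + 42)*(-50) = -1*(-50) = 50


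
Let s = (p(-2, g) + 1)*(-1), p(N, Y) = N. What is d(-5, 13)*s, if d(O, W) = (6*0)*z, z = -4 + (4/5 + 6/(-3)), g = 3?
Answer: 0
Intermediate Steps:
s = 1 (s = (-2 + 1)*(-1) = -1*(-1) = 1)
z = -26/5 (z = -4 + (4*(⅕) + 6*(-⅓)) = -4 + (⅘ - 2) = -4 - 6/5 = -26/5 ≈ -5.2000)
d(O, W) = 0 (d(O, W) = (6*0)*(-26/5) = 0*(-26/5) = 0)
d(-5, 13)*s = 0*1 = 0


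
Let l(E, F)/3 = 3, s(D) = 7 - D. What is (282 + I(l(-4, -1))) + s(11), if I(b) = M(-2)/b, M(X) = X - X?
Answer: 278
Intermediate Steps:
M(X) = 0
l(E, F) = 9 (l(E, F) = 3*3 = 9)
I(b) = 0 (I(b) = 0/b = 0)
(282 + I(l(-4, -1))) + s(11) = (282 + 0) + (7 - 1*11) = 282 + (7 - 11) = 282 - 4 = 278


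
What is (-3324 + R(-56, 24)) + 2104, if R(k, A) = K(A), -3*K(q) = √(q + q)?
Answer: -1220 - 4*√3/3 ≈ -1222.3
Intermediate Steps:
K(q) = -√2*√q/3 (K(q) = -√(q + q)/3 = -√2*√q/3)
R(k, A) = -√2*√A/3
(-3324 + R(-56, 24)) + 2104 = (-3324 - √2*√24/3) + 2104 = (-3324 - √2*2*√6/3) + 2104 = (-3324 - 4*√3/3) + 2104 = -1220 - 4*√3/3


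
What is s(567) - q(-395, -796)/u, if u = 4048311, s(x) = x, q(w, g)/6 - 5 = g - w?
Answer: 765131571/1349437 ≈ 567.00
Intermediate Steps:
q(w, g) = 30 - 6*w + 6*g (q(w, g) = 30 + 6*(g - w) = 30 + (-6*w + 6*g) = 30 - 6*w + 6*g)
s(567) - q(-395, -796)/u = 567 - (30 - 6*(-395) + 6*(-796))/4048311 = 567 - (30 + 2370 - 4776)/4048311 = 567 - (-2376)/4048311 = 567 - 1*(-792/1349437) = 567 + 792/1349437 = 765131571/1349437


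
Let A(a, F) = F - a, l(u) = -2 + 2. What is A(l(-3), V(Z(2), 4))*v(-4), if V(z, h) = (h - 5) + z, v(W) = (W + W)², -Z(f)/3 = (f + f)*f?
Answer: -1600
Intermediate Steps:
Z(f) = -6*f² (Z(f) = -3*(f + f)*f = -3*2*f*f = -6*f²)
v(W) = 4*W² (v(W) = (2*W)² = 4*W²)
V(z, h) = -5 + h + z (V(z, h) = (-5 + h) + z = -5 + h + z)
l(u) = 0
A(l(-3), V(Z(2), 4))*v(-4) = ((-5 + 4 - 6*2²) - 1*0)*(4*(-4)²) = ((-5 + 4 - 6*4) + 0)*(4*16) = ((-5 + 4 - 24) + 0)*64 = (-25 + 0)*64 = -25*64 = -1600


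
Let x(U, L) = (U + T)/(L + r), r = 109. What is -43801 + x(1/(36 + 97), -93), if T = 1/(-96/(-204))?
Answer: -745665955/17024 ≈ -43801.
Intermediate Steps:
T = 17/8 (T = 1/(-96*(-1/204)) = 1/(8/17) = 17/8 ≈ 2.1250)
x(U, L) = (17/8 + U)/(109 + L) (x(U, L) = (U + 17/8)/(L + 109) = (17/8 + U)/(109 + L))
-43801 + x(1/(36 + 97), -93) = -43801 + (17/8 + 1/(36 + 97))/(109 - 93) = -43801 + (17/8 + 1/133)/16 = -43801 + (1/16)*(2269/1064) = -43801 + 2269/17024 = -745665955/17024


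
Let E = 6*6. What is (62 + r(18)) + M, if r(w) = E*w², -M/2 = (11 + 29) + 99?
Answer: 11448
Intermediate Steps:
E = 36
M = -278 (M = -2*((11 + 29) + 99) = -2*(40 + 99) = -2*139 = -278)
r(w) = 36*w²
(62 + r(18)) + M = (62 + 36*18²) - 278 = (62 + 36*324) - 278 = (62 + 11664) - 278 = 11726 - 278 = 11448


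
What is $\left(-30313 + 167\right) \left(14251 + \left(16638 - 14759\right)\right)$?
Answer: $-486254980$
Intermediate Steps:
$\left(-30313 + 167\right) \left(14251 + \left(16638 - 14759\right)\right) = - 30146 \left(14251 + 1879\right) = \left(-30146\right) 16130 = -486254980$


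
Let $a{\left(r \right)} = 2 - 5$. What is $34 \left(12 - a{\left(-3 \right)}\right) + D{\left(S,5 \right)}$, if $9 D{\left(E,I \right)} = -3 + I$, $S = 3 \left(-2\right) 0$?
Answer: $\frac{4592}{9} \approx 510.22$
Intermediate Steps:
$S = 0$ ($S = \left(-6\right) 0 = 0$)
$D{\left(E,I \right)} = - \frac{1}{3} + \frac{I}{9}$ ($D{\left(E,I \right)} = \frac{-3 + I}{9} = - \frac{1}{3} + \frac{I}{9}$)
$a{\left(r \right)} = -3$ ($a{\left(r \right)} = 2 - 5 = -3$)
$34 \left(12 - a{\left(-3 \right)}\right) + D{\left(S,5 \right)} = 34 \left(12 - -3\right) + \left(- \frac{1}{3} + \frac{1}{9} \cdot 5\right) = 34 \left(12 + 3\right) + \left(- \frac{1}{3} + \frac{5}{9}\right) = 34 \cdot 15 + \frac{2}{9} = 510 + \frac{2}{9} = \frac{4592}{9}$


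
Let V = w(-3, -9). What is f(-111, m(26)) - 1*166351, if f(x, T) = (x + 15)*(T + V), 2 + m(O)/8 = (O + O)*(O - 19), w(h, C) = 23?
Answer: -446575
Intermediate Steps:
V = 23
m(O) = -16 + 16*O*(-19 + O) (m(O) = -16 + 8*((O + O)*(O - 19)) = -16 + 8*((2*O)*(-19 + O)) = -16 + 8*(2*O*(-19 + O)) = -16 + 16*O*(-19 + O))
f(x, T) = (15 + x)*(23 + T) (f(x, T) = (x + 15)*(T + 23) = (15 + x)*(23 + T))
f(-111, m(26)) - 1*166351 = (345 + 15*(-16 - 304*26 + 16*26²) + 23*(-111) + (-16 - 304*26 + 16*26²)*(-111)) - 1*166351 = (345 + 15*(-16 - 7904 + 16*676) - 2553 + (-16 - 7904 + 16*676)*(-111)) - 166351 = (345 + 15*(-16 - 7904 + 10816) - 2553 + (-16 - 7904 + 10816)*(-111)) - 166351 = (345 + 15*2896 - 2553 + 2896*(-111)) - 166351 = (345 + 43440 - 2553 - 321456) - 166351 = -280224 - 166351 = -446575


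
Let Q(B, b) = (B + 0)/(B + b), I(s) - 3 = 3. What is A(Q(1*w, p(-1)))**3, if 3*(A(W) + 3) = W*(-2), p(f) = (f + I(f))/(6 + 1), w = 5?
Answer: -79507/1728 ≈ -46.011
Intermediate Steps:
I(s) = 6 (I(s) = 3 + 3 = 6)
p(f) = 6/7 + f/7 (p(f) = (f + 6)/(6 + 1) = (6 + f)/7 = (6 + f)*(1/7) = 6/7 + f/7)
Q(B, b) = B/(B + b)
A(W) = -3 - 2*W/3 (A(W) = -3 + (W*(-2))/3 = -3 + (-2*W)/3 = -3 - 2*W/3)
A(Q(1*w, p(-1)))**3 = (-3 - 2*1*5/(3*(1*5 + (6/7 + (1/7)*(-1)))))**3 = (-3 - 10/(3*(5 + (6/7 - 1/7))))**3 = (-3 - 10/(3*(5 + 5/7)))**3 = (-3 - 10/(3*40/7))**3 = (-3 - 10*7/(3*40))**3 = (-3 - 2/3*7/8)**3 = (-3 - 7/12)**3 = (-43/12)**3 = -79507/1728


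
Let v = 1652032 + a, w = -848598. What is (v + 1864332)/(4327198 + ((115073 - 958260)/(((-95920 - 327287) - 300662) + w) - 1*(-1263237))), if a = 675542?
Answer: 25548968419/34072772854 ≈ 0.74984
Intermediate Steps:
v = 2327574 (v = 1652032 + 675542 = 2327574)
(v + 1864332)/(4327198 + ((115073 - 958260)/(((-95920 - 327287) - 300662) + w) - 1*(-1263237))) = (2327574 + 1864332)/(4327198 + ((115073 - 958260)/(((-95920 - 327287) - 300662) - 848598) - 1*(-1263237))) = 4191906/(4327198 + (-843187/((-423207 - 300662) - 848598) + 1263237)) = 4191906/(4327198 + (-843187/(-723869 - 848598) + 1263237)) = 4191906/(4327198 + (-843187/(-1572467) + 1263237)) = 4191906/(4327198 + (-843187*(-1/1572467) + 1263237)) = 4191906/(4327198 + (19609/36569 + 1263237)) = 4191906/(4327198 + 46195333462/36569) = 4191906/(204436637124/36569) = 4191906*(36569/204436637124) = 25548968419/34072772854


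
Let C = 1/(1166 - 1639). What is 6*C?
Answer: -6/473 ≈ -0.012685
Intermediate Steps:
C = -1/473 (C = 1/(-473) = -1/473 ≈ -0.0021142)
6*C = 6*(-1/473) = -6/473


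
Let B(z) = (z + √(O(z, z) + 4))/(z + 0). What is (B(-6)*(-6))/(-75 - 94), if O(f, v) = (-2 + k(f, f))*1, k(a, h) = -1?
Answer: 5/169 ≈ 0.029586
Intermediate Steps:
O(f, v) = -3 (O(f, v) = (-2 - 1)*1 = -3*1 = -3)
B(z) = (1 + z)/z (B(z) = (z + √(-3 + 4))/(z + 0) = (z + √1)/z = (z + 1)/z = (1 + z)/z)
(B(-6)*(-6))/(-75 - 94) = (((1 - 6)/(-6))*(-6))/(-75 - 94) = (-⅙*(-5)*(-6))/(-169) = ((⅚)*(-6))*(-1/169) = -5*(-1/169) = 5/169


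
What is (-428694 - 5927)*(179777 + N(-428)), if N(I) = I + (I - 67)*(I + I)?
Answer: -262106451849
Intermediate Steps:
N(I) = I + 2*I*(-67 + I) (N(I) = I + (-67 + I)*(2*I) = I + 2*I*(-67 + I))
(-428694 - 5927)*(179777 + N(-428)) = (-428694 - 5927)*(179777 - 428*(-133 + 2*(-428))) = -434621*(179777 - 428*(-133 - 856)) = -434621*(179777 - 428*(-989)) = -434621*(179777 + 423292) = -434621*603069 = -262106451849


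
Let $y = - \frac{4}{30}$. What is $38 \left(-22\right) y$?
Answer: $\frac{1672}{15} \approx 111.47$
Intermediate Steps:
$y = - \frac{2}{15}$ ($y = \left(-4\right) \frac{1}{30} = - \frac{2}{15} \approx -0.13333$)
$38 \left(-22\right) y = 38 \left(-22\right) \left(- \frac{2}{15}\right) = \left(-836\right) \left(- \frac{2}{15}\right) = \frac{1672}{15}$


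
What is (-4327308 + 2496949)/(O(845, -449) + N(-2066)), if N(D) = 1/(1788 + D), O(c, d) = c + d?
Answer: -508839802/110087 ≈ -4622.2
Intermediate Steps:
(-4327308 + 2496949)/(O(845, -449) + N(-2066)) = (-4327308 + 2496949)/((845 - 449) + 1/(1788 - 2066)) = -1830359/(396 + 1/(-278)) = -1830359/(396 - 1/278) = -1830359/110087/278 = -1830359*278/110087 = -508839802/110087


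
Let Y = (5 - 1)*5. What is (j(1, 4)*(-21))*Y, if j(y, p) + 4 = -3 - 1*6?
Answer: 5460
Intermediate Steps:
j(y, p) = -13 (j(y, p) = -4 + (-3 - 1*6) = -4 + (-3 - 6) = -4 - 9 = -13)
Y = 20 (Y = 4*5 = 20)
(j(1, 4)*(-21))*Y = -13*(-21)*20 = 273*20 = 5460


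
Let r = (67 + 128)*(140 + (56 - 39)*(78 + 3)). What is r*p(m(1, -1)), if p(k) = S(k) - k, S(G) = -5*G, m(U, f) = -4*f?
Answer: -7099560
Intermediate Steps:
p(k) = -6*k (p(k) = -5*k - k = -6*k)
r = 295815 (r = 195*(140 + 17*81) = 195*(140 + 1377) = 195*1517 = 295815)
r*p(m(1, -1)) = 295815*(-(-24)*(-1)) = 295815*(-6*4) = 295815*(-24) = -7099560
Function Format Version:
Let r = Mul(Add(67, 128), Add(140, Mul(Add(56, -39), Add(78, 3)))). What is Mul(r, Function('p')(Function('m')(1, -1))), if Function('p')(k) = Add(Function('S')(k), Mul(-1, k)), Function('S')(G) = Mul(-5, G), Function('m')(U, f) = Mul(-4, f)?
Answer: -7099560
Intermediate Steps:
Function('p')(k) = Mul(-6, k) (Function('p')(k) = Add(Mul(-5, k), Mul(-1, k)) = Mul(-6, k))
r = 295815 (r = Mul(195, Add(140, Mul(17, 81))) = Mul(195, Add(140, 1377)) = Mul(195, 1517) = 295815)
Mul(r, Function('p')(Function('m')(1, -1))) = Mul(295815, Mul(-6, Mul(-4, -1))) = Mul(295815, Mul(-6, 4)) = Mul(295815, -24) = -7099560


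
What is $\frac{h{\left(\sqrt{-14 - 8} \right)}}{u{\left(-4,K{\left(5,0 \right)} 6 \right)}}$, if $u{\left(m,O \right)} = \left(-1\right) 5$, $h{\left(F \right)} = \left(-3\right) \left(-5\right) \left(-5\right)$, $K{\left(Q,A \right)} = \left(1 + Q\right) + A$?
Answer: $15$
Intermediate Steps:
$K{\left(Q,A \right)} = 1 + A + Q$
$h{\left(F \right)} = -75$ ($h{\left(F \right)} = 15 \left(-5\right) = -75$)
$u{\left(m,O \right)} = -5$
$\frac{h{\left(\sqrt{-14 - 8} \right)}}{u{\left(-4,K{\left(5,0 \right)} 6 \right)}} = - \frac{75}{-5} = \left(-75\right) \left(- \frac{1}{5}\right) = 15$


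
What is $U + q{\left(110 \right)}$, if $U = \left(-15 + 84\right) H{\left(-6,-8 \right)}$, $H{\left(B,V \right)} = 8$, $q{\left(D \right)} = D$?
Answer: $662$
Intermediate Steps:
$U = 552$ ($U = \left(-15 + 84\right) 8 = 69 \cdot 8 = 552$)
$U + q{\left(110 \right)} = 552 + 110 = 662$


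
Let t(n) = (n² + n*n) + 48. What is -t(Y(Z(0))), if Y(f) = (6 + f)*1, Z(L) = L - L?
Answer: -120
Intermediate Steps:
Z(L) = 0
Y(f) = 6 + f
t(n) = 48 + 2*n² (t(n) = (n² + n²) + 48 = 2*n² + 48 = 48 + 2*n²)
-t(Y(Z(0))) = -(48 + 2*(6 + 0)²) = -(48 + 2*6²) = -(48 + 2*36) = -(48 + 72) = -1*120 = -120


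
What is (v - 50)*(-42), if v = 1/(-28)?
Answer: 4203/2 ≈ 2101.5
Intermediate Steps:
v = -1/28 ≈ -0.035714
(v - 50)*(-42) = (-1/28 - 50)*(-42) = -1401/28*(-42) = 4203/2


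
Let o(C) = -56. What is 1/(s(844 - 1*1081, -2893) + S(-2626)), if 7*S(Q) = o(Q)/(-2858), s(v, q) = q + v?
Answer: -1429/4472766 ≈ -0.00031949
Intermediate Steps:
S(Q) = 4/1429 (S(Q) = (-56/(-2858))/7 = (-56*(-1/2858))/7 = (⅐)*(28/1429) = 4/1429)
1/(s(844 - 1*1081, -2893) + S(-2626)) = 1/((-2893 + (844 - 1*1081)) + 4/1429) = 1/((-2893 + (844 - 1081)) + 4/1429) = 1/((-2893 - 237) + 4/1429) = 1/(-3130 + 4/1429) = 1/(-4472766/1429) = -1429/4472766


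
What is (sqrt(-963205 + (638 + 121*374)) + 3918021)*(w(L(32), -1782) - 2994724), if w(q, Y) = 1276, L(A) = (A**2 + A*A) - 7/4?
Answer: -11728392126408 - 2993448*I*sqrt(917313) ≈ -1.1728e+13 - 2.867e+9*I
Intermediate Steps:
L(A) = -7/4 + 2*A**2 (L(A) = (A**2 + A**2) - 7*1/4 = 2*A**2 - 7/4 = -7/4 + 2*A**2)
(sqrt(-963205 + (638 + 121*374)) + 3918021)*(w(L(32), -1782) - 2994724) = (sqrt(-963205 + (638 + 121*374)) + 3918021)*(1276 - 2994724) = (sqrt(-963205 + (638 + 45254)) + 3918021)*(-2993448) = (sqrt(-963205 + 45892) + 3918021)*(-2993448) = (sqrt(-917313) + 3918021)*(-2993448) = (I*sqrt(917313) + 3918021)*(-2993448) = (3918021 + I*sqrt(917313))*(-2993448) = -11728392126408 - 2993448*I*sqrt(917313)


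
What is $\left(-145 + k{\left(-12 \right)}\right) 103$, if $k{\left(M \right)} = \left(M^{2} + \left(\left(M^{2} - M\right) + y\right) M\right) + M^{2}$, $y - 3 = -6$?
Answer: $-174379$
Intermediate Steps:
$y = -3$ ($y = 3 - 6 = -3$)
$k{\left(M \right)} = 2 M^{2} + M \left(-3 + M^{2} - M\right)$ ($k{\left(M \right)} = \left(M^{2} + \left(\left(M^{2} - M\right) - 3\right) M\right) + M^{2} = \left(M^{2} + \left(-3 + M^{2} - M\right) M\right) + M^{2} = \left(M^{2} + M \left(-3 + M^{2} - M\right)\right) + M^{2} = 2 M^{2} + M \left(-3 + M^{2} - M\right)$)
$\left(-145 + k{\left(-12 \right)}\right) 103 = \left(-145 - 12 \left(-3 - 12 + \left(-12\right)^{2}\right)\right) 103 = \left(-145 - 12 \left(-3 - 12 + 144\right)\right) 103 = \left(-145 - 1548\right) 103 = \left(-1693\right) 103 = -174379$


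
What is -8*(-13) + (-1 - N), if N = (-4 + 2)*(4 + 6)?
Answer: 123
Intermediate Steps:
N = -20 (N = -2*10 = -20)
-8*(-13) + (-1 - N) = -8*(-13) + (-1 - 1*(-20)) = 104 + (-1 + 20) = 104 + 19 = 123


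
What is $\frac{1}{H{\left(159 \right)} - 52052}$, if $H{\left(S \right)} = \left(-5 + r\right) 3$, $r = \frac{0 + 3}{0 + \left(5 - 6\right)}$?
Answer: $- \frac{1}{52076} \approx -1.9203 \cdot 10^{-5}$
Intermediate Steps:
$r = -3$ ($r = \frac{3}{0 + \left(5 - 6\right)} = \frac{3}{0 - 1} = \frac{3}{-1} = 3 \left(-1\right) = -3$)
$H{\left(S \right)} = -24$ ($H{\left(S \right)} = \left(-5 - 3\right) 3 = \left(-8\right) 3 = -24$)
$\frac{1}{H{\left(159 \right)} - 52052} = \frac{1}{-24 - 52052} = \frac{1}{-52076} = - \frac{1}{52076}$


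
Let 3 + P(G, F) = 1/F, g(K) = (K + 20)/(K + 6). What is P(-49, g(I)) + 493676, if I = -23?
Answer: 1481036/3 ≈ 4.9368e+5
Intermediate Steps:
g(K) = (20 + K)/(6 + K)
P(G, F) = -3 + 1/F
P(-49, g(I)) + 493676 = (-3 + 1/((20 - 23)/(6 - 23))) + 493676 = (-3 + 1/(-3/(-17))) + 493676 = (-3 + 1/(-1/17*(-3))) + 493676 = (-3 + 1/(3/17)) + 493676 = (-3 + 17/3) + 493676 = 8/3 + 493676 = 1481036/3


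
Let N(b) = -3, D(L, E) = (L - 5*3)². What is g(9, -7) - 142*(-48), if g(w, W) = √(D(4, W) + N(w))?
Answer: 6816 + √118 ≈ 6826.9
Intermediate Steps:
D(L, E) = (-15 + L)² (D(L, E) = (L - 15)² = (-15 + L)²)
g(w, W) = √118 (g(w, W) = √((-15 + 4)² - 3) = √((-11)² - 3) = √(121 - 3) = √118)
g(9, -7) - 142*(-48) = √118 - 142*(-48) = √118 + 6816 = 6816 + √118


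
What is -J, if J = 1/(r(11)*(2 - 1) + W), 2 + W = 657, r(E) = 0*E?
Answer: -1/655 ≈ -0.0015267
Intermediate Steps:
r(E) = 0
W = 655 (W = -2 + 657 = 655)
J = 1/655 (J = 1/(0*(2 - 1) + 655) = 1/(0*1 + 655) = 1/(0 + 655) = 1/655 ≈ 0.0015267)
-J = -1*1/655 = -1/655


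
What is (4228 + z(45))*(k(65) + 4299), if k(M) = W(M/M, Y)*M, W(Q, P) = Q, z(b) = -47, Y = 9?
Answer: 18245884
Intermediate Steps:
k(M) = M (k(M) = (M/M)*M = 1*M = M)
(4228 + z(45))*(k(65) + 4299) = (4228 - 47)*(65 + 4299) = 4181*4364 = 18245884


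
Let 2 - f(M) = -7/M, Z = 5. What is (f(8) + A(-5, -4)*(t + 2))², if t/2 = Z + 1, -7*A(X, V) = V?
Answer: 7569/64 ≈ 118.27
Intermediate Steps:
A(X, V) = -V/7
t = 12 (t = 2*(5 + 1) = 2*6 = 12)
f(M) = 2 + 7/M (f(M) = 2 - (-7)/M = 2 + 7/M)
(f(8) + A(-5, -4)*(t + 2))² = ((2 + 7/8) + (-⅐*(-4))*(12 + 2))² = ((2 + 7*(⅛)) + (4/7)*14)² = ((2 + 7/8) + 8)² = (23/8 + 8)² = (87/8)² = 7569/64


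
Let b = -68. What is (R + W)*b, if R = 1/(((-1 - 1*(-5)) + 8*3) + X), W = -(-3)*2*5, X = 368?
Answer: -201977/99 ≈ -2040.2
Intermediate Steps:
W = 30 (W = -3*(-2)*5 = 6*5 = 30)
R = 1/396 (R = 1/(((-1 - 1*(-5)) + 8*3) + 368) = 1/(((-1 + 5) + 24) + 368) = 1/((4 + 24) + 368) = 1/(28 + 368) = 1/396 ≈ 0.0025253)
(R + W)*b = (1/396 + 30)*(-68) = (11881/396)*(-68) = -201977/99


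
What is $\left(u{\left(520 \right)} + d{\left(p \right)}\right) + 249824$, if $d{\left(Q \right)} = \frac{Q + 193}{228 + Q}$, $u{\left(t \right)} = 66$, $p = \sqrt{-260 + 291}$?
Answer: $\frac{12982579143}{51953} + \frac{35 \sqrt{31}}{51953} \approx 2.4989 \cdot 10^{5}$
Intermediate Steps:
$p = \sqrt{31} \approx 5.5678$
$d{\left(Q \right)} = \frac{193 + Q}{228 + Q}$
$\left(u{\left(520 \right)} + d{\left(p \right)}\right) + 249824 = \left(66 + \frac{193 + \sqrt{31}}{228 + \sqrt{31}}\right) + 249824 = 249890 + \frac{193 + \sqrt{31}}{228 + \sqrt{31}}$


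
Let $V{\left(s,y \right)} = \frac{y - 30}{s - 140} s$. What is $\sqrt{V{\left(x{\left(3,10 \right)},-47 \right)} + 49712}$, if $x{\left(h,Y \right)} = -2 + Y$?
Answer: $\frac{5 \sqrt{17898}}{3} \approx 222.97$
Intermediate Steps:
$V{\left(s,y \right)} = \frac{s \left(-30 + y\right)}{-140 + s}$ ($V{\left(s,y \right)} = \frac{-30 + y}{-140 + s} s = \frac{s \left(-30 + y\right)}{-140 + s}$)
$\sqrt{V{\left(x{\left(3,10 \right)},-47 \right)} + 49712} = \sqrt{\frac{\left(-2 + 10\right) \left(-30 - 47\right)}{-140 + \left(-2 + 10\right)} + 49712} = \sqrt{8 \frac{1}{-140 + 8} \left(-77\right) + 49712} = \sqrt{8 \frac{1}{-132} \left(-77\right) + 49712} = \sqrt{8 \left(- \frac{1}{132}\right) \left(-77\right) + 49712} = \sqrt{\frac{14}{3} + 49712} = \sqrt{\frac{149150}{3}} = \frac{5 \sqrt{17898}}{3}$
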